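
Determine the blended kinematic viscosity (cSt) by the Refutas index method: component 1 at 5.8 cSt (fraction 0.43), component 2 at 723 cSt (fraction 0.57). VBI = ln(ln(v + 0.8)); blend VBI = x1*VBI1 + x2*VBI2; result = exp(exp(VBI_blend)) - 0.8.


Refutas method: VBN_i = 14.534*ln(ln(visc_i + 0.8)) + 10.975, blended linearly by mass fraction; since VBN is linear in VBI_i = ln(ln(visc_i + 0.8)) and the fractions sum to 1, blend VBI directly: visc = exp(exp(VBI_blend)) - 0.8
VBI_1 = ln(ln(5.8 + 0.8)) = 0.635025
VBI_2 = ln(ln(723 + 0.8)) = 1.88472
VBI_blend = 0.43 * 0.635025 + 0.57 * 1.88472 = 1.34735
visc_blend = exp(exp(1.34735)) - 0.8 = 46.06

46.06 cSt


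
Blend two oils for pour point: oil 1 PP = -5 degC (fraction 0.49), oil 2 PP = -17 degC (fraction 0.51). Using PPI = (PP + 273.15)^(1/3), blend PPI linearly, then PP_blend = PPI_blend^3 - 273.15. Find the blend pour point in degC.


PPI_1 = (-5 + 273.15)^(1/3) = 6.448508
PPI_2 = (-17 + 273.15)^(1/3) = 6.350844
PPI_blend = 0.49 * 6.448508 + 0.51 * 6.350844 = 6.398699
PP_blend = 6.398699^3 - 273.15 = 261.9842 - 273.15 = -11.17

-11.17 degC


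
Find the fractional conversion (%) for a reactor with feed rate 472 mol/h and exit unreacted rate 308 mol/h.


X = (F_in - F_out) / F_in * 100
Moles reacted = 472 - 308 = 164
X = 164 / 472 * 100
= 0.3475 * 100
= 34.75 %

34.75 %


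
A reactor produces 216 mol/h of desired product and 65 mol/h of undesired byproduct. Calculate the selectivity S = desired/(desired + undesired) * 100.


Selectivity = desired / (desired + undesired) * 100
Total products = 216 + 65 = 281 mol/h
S = 216 / 281 * 100
= 0.7687 * 100
= 76.87 %

76.87 %


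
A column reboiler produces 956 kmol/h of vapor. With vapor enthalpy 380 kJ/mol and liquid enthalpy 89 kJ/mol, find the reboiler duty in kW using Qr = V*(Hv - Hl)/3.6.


Qr = 956 * (380 - 89) / 3.6 = 956 * 291 / 3.6 = 77280

77280 kW


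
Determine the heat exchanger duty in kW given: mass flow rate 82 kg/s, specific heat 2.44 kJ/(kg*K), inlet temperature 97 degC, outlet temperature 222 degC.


Q = m_dot * cp * delta_T
delta_T = 222 - 97 = 125 K
Q = 82 * 2.44 * 125
= 200.08 * 125
= 25010 kW

25010 kW


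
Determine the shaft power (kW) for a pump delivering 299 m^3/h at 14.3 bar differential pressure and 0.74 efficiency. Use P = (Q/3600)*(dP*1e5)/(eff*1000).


Q = 299 / 3600 = 0.0830556 m^3/s
P = 0.0830556 * (14.3 * 1e5) / 0.74 / 1000 = 160.5

160.5 kW


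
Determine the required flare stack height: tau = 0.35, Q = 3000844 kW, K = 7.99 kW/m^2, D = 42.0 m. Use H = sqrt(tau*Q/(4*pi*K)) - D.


tau*Q/(4*pi*K) = 0.35 * 3000844 / (4 * pi * 7.99) = 10460.6
sqrt(10460.6) = 102.277
H = 102.277 - 42.0 = 60.28

60.28 m


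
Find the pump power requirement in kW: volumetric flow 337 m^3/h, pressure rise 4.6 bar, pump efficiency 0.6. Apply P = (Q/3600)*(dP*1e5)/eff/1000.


Q = 337 / 3600 = 0.0936111 m^3/s
P = 0.0936111 * (4.6 * 1e5) / 0.6 / 1000 = 71.77

71.77 kW


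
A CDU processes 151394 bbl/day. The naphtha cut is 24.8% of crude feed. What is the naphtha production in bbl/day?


Crude throughput = 151394 bbl/day
Fraction yield = 24.8%
yield = throughput * fraction / 100
yield = 151394 * 24.8 / 100 = 37545.712

37545.712 bbl/day


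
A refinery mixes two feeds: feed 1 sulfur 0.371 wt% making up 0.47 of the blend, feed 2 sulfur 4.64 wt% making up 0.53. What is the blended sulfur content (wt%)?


Linear sulfur blending: S_blend = x1*S1 + x2*S2
Contribution 1: 0.47 * 0.371 = 0.17437 wt%
Contribution 2: 0.53 * 4.64 = 2.4592 wt%
S_blend = 0.17437 + 2.4592 = 2.63357

2.63357 wt%


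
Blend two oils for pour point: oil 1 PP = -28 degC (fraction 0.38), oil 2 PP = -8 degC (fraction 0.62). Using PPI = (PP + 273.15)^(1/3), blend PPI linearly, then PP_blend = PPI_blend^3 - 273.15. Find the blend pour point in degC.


PPI_1 = (-28 + 273.15)^(1/3) = 6.258601
PPI_2 = (-8 + 273.15)^(1/3) = 6.42437
PPI_blend = 0.38 * 6.258601 + 0.62 * 6.42437 = 6.361378
PP_blend = 6.361378^3 - 273.15 = 257.4267 - 273.15 = -15.72

-15.72 degC


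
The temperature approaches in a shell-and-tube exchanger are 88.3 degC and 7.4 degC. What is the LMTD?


LMTD = (dT1 - dT2) / ln(dT1/dT2)
= (88.3 - 7.4) / ln(88.3 / 7.4) = 80.9 / 2.47926 = 32.63

32.63 degC


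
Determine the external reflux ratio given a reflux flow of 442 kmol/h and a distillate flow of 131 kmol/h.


Reflux ratio definition: R = L / D (liquid returned / distillate withdrawn)
L = 442 kmol/h, D = 131 kmol/h
R = 442 / 131 = 3.374

3.374


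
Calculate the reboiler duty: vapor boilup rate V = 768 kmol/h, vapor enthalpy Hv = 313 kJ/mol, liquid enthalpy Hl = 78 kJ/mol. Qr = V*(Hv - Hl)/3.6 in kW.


Qr = 768 * (313 - 78) / 3.6 = 768 * 235 / 3.6 = 50130

50130 kW


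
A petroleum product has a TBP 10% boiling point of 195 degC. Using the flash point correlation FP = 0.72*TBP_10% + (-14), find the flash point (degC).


FP = 0.72 * 195 + (-14) = 126.4

126.4 degC


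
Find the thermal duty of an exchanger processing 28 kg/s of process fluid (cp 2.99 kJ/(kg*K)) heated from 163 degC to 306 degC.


Q = m_dot * cp * delta_T
delta_T = 306 - 163 = 143 K
Q = 28 * 2.99 * 143
= 83.72 * 143
= 11971.96 kW

11971.96 kW


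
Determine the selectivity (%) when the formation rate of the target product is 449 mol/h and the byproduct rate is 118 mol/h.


Selectivity = desired / (desired + undesired) * 100
Total products = 449 + 118 = 567 mol/h
S = 449 / 567 * 100
= 0.7919 * 100
= 79.19 %

79.19 %


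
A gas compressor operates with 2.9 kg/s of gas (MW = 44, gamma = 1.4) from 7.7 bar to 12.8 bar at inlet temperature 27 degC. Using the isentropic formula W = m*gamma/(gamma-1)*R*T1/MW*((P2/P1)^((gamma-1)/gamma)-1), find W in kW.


Isentropic work: W = m*(gamma/(gamma-1))*(R*T1/MW)*((P2/P1)^((gamma-1)/gamma) - 1)
T1 = 27 + 273.15 = 300.15 K
Pressure ratio = 12.8 / 7.7 = 1.66234
Exponent = (1.4 - 1)/1.4 = 0.285714
(P2/P1)^exp - 1 = 1.66234^0.285714 - 1 = 0.156279
W = 2.9 * 1.4 / 0.4 * 8.314 * 300.15 / 44 * 0.156279 = 89.96

89.96 kW


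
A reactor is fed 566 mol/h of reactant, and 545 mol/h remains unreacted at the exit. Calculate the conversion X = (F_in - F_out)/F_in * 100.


X = (F_in - F_out) / F_in * 100
Moles reacted = 566 - 545 = 21
X = 21 / 566 * 100
= 0.03710 * 100
= 3.710 %

3.710 %


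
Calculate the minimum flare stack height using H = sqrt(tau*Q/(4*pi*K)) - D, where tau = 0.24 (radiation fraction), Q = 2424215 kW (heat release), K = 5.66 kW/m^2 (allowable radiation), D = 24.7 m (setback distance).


tau*Q/(4*pi*K) = 0.24 * 2424215 / (4 * pi * 5.66) = 8180.05
sqrt(8180.05) = 90.4436
H = 90.4436 - 24.7 = 65.74

65.74 m


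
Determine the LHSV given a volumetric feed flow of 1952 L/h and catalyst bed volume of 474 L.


LHSV = volumetric feed rate / catalyst volume
= 1952 L/h / 474 L
= 4.118 h^-1

4.118 h^-1


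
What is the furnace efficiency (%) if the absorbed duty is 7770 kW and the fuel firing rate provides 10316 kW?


Furnace efficiency = Q_absorbed / Q_fuel * 100
= 7770 / 10316 * 100 = 75.32

75.32 %


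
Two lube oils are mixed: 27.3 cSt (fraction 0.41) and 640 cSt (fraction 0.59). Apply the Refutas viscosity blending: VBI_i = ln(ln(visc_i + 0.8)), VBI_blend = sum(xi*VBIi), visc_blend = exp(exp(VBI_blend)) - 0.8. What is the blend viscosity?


Refutas method: VBN_i = 14.534*ln(ln(visc_i + 0.8)) + 10.975, blended linearly by mass fraction; since VBN is linear in VBI_i = ln(ln(visc_i + 0.8)) and the fractions sum to 1, blend VBI directly: visc = exp(exp(VBI_blend)) - 0.8
VBI_1 = ln(ln(27.3 + 0.8)) = 1.2047
VBI_2 = ln(ln(640 + 0.8)) = 1.86605
VBI_blend = 0.41 * 1.2047 + 0.59 * 1.86605 = 1.5949
visc_blend = exp(exp(1.5949)) - 0.8 = 137.3

137.3 cSt


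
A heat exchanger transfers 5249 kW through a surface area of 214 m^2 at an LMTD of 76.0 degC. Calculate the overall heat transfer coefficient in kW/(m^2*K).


From Q = U*A*LMTD, U = Q / (A * LMTD)
U = 5249 / (214 * 76.0) = 5249 / 16264 = 0.3227

0.3227 kW/(m^2*K)


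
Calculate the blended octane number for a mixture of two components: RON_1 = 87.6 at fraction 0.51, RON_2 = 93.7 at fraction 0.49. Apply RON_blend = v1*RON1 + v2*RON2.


Linear blending: RON_blend = sum(vi * RONi)
Contribution 1: 0.51 * 87.6 = 44.676
Contribution 2: 0.49 * 93.7 = 45.913
RON_blend = 44.676 + 45.913 = 90.589

90.589


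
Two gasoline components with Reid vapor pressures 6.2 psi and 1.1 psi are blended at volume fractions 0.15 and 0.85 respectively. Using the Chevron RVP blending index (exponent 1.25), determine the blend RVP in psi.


Chevron index: RVP_blend = (sum xi*RVPi^1.25)^(1/1.25)
RVP^1.25 terms: 0.15 * 6.2^1.25 + 0.85 * 1.1^1.25 = 2.42506
RVP_blend = 2.42506^(1/1.25) = 2.031

2.031 psi


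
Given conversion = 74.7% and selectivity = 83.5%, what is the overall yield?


Overall yield = conversion (%) * selectivity (%) / 100
Conversion = 74.7%, Selectivity = 83.5%
Y = 74.7 * 83.5 / 100
= 62.3745 %

62.3745 %


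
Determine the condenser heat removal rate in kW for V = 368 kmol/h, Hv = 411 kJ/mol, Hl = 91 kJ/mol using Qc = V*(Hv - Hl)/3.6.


Qc = 368 * (411 - 91) / 3.6 = 368 * 320 / 3.6 = 32710

32710 kW


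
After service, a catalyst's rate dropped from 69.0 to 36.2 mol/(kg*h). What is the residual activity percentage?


Activity (%) = (rate_used / rate_fresh) * 100
rate_used = 36.2, rate_fresh = 69.0
= (36.2 / 69.0) * 100
= 0.5246 * 100 = 52.46

52.46 %


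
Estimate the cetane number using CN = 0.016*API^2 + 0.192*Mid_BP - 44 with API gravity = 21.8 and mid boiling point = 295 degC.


CN = 0.016 * 21.8^2 + 0.192 * 295 - 44
CN = 7.60384 + 56.64 - 44 = 20.24384

20.24384


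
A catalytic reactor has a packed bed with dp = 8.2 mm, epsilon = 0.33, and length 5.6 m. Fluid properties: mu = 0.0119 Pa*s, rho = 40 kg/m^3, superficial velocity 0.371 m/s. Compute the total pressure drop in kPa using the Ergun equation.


dp = 8.2 mm = 0.0082 m
Viscous term = 150*0.0119*0.371*(1-0.33)^2 / (0.0082^2*0.33^3) = 123025
Inertial term = 1.75*40*0.371^2*(1-0.33) / (0.0082*0.33^3) = 21906.1
dP/L = 123025 + 21906.1 = 144931 Pa/m
dP = 144931 * 5.6 / 1000 = 811.6 kPa

811.6 kPa


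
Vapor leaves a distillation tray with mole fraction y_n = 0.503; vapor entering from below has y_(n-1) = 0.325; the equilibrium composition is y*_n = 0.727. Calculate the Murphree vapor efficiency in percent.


Murphree vapor efficiency: EMV = (y_n - y_(n-1)) / (y*_n - y_(n-1)) * 100
EMV = (0.503 - 0.325) / (0.727 - 0.325) * 100 = 0.178 / 0.402 * 100 = 44.28

44.28 %


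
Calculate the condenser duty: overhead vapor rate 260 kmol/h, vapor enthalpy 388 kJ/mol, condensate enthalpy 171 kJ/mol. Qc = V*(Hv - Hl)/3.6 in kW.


Qc = 260 * (388 - 171) / 3.6 = 260 * 217 / 3.6 = 15670

15670 kW


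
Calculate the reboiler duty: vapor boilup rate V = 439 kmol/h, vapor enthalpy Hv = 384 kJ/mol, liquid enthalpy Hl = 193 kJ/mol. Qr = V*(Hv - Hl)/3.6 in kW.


Qr = 439 * (384 - 193) / 3.6 = 439 * 191 / 3.6 = 23290

23290 kW


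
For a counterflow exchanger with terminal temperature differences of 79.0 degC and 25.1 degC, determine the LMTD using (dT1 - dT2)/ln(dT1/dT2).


LMTD = (dT1 - dT2) / ln(dT1/dT2)
= (79.0 - 25.1) / ln(79.0 / 25.1) = 53.9 / 1.14658 = 47.01

47.01 degC


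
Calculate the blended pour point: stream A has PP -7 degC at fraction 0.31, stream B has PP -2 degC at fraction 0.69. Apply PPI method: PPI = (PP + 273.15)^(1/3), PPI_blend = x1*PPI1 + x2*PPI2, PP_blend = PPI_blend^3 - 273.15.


PPI_1 = (-7 + 273.15)^(1/3) = 6.432436
PPI_2 = (-2 + 273.15)^(1/3) = 6.472467
PPI_blend = 0.31 * 6.432436 + 0.69 * 6.472467 = 6.460057
PP_blend = 6.460057^3 - 273.15 = 269.5933 - 273.15 = -3.56

-3.56 degC


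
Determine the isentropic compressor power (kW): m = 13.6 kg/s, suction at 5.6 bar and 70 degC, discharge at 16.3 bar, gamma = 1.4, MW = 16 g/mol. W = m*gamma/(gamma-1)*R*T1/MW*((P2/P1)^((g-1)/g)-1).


Isentropic work: W = m*(gamma/(gamma-1))*(R*T1/MW)*((P2/P1)^((gamma-1)/gamma) - 1)
T1 = 70 + 273.15 = 343.15 K
Pressure ratio = 16.3 / 5.6 = 2.91071
Exponent = (1.4 - 1)/1.4 = 0.285714
(P2/P1)^exp - 1 = 2.91071^0.285714 - 1 = 0.356972
W = 13.6 * 1.4 / 0.4 * 8.314 * 343.15 / 16 * 0.356972 = 3030

3030 kW


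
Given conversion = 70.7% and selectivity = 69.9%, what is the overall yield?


Overall yield = conversion (%) * selectivity (%) / 100
Conversion = 70.7%, Selectivity = 69.9%
Y = 70.7 * 69.9 / 100
= 49.4193 %

49.4193 %


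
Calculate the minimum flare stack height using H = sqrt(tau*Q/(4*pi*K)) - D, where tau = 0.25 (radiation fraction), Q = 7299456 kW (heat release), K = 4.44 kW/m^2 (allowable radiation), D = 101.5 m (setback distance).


tau*Q/(4*pi*K) = 0.25 * 7299456 / (4 * pi * 4.44) = 32706.8
sqrt(32706.8) = 180.85
H = 180.85 - 101.5 = 79.35

79.35 m


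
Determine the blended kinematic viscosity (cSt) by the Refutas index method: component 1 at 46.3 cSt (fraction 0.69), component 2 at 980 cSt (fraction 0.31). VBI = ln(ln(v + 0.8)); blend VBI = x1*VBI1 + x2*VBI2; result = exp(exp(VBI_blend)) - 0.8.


Refutas method: VBN_i = 14.534*ln(ln(visc_i + 0.8)) + 10.975, blended linearly by mass fraction; since VBN is linear in VBI_i = ln(ln(visc_i + 0.8)) and the fractions sum to 1, blend VBI directly: visc = exp(exp(VBI_blend)) - 0.8
VBI_1 = ln(ln(46.3 + 0.8)) = 1.34866
VBI_2 = ln(ln(980 + 0.8)) = 1.92983
VBI_blend = 0.69 * 1.34866 + 0.31 * 1.92983 = 1.52882
visc_blend = exp(exp(1.52882)) - 0.8 = 99.96

99.96 cSt


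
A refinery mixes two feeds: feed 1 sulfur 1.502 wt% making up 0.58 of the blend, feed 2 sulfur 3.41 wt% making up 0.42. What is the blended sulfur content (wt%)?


Linear sulfur blending: S_blend = x1*S1 + x2*S2
Contribution 1: 0.58 * 1.502 = 0.87116 wt%
Contribution 2: 0.42 * 3.41 = 1.4322 wt%
S_blend = 0.87116 + 1.4322 = 2.30336

2.30336 wt%


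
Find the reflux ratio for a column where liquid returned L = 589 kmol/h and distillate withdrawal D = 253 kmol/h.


Reflux ratio definition: R = L / D (liquid returned / distillate withdrawn)
L = 589 kmol/h, D = 253 kmol/h
R = 589 / 253 = 2.328

2.328


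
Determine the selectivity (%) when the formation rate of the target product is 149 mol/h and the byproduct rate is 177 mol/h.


Selectivity = desired / (desired + undesired) * 100
Total products = 149 + 177 = 326 mol/h
S = 149 / 326 * 100
= 0.4571 * 100
= 45.71 %

45.71 %


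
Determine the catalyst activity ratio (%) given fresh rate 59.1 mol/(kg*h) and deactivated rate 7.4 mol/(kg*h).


Activity (%) = (rate_used / rate_fresh) * 100
rate_used = 7.4, rate_fresh = 59.1
= (7.4 / 59.1) * 100
= 0.1252 * 100 = 12.52

12.52 %


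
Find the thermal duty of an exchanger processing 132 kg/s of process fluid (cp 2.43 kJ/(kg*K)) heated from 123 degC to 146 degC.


Q = m_dot * cp * delta_T
delta_T = 146 - 123 = 23 K
Q = 132 * 2.43 * 23
= 320.76 * 23
= 7377.48 kW

7377.48 kW


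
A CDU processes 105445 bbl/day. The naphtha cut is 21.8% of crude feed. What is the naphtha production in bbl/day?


Crude throughput = 105445 bbl/day
Fraction yield = 21.8%
yield = throughput * fraction / 100
yield = 105445 * 21.8 / 100 = 22987.01

22987.01 bbl/day


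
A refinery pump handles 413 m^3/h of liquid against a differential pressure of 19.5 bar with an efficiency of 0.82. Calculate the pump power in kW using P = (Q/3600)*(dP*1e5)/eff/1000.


Q = 413 / 3600 = 0.114722 m^3/s
P = 0.114722 * (19.5 * 1e5) / 0.82 / 1000 = 272.8

272.8 kW


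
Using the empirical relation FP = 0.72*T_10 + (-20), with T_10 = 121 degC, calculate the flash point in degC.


FP = 0.72 * 121 + (-20) = 67.12

67.12 degC


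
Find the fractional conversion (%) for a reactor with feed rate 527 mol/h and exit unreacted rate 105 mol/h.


X = (F_in - F_out) / F_in * 100
Moles reacted = 527 - 105 = 422
X = 422 / 527 * 100
= 0.8008 * 100
= 80.08 %

80.08 %


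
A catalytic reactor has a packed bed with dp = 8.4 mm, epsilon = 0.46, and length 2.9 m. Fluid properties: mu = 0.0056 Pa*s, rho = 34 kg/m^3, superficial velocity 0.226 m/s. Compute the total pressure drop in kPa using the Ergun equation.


dp = 8.4 mm = 0.0084 m
Viscous term = 150*0.0056*0.226*(1-0.46)^2 / (0.0084^2*0.46^3) = 8060.15
Inertial term = 1.75*34*0.226^2*(1-0.46) / (0.0084*0.46^3) = 2007.13
dP/L = 8060.15 + 2007.13 = 10067.3 Pa/m
dP = 10067.3 * 2.9 / 1000 = 29.20 kPa

29.20 kPa


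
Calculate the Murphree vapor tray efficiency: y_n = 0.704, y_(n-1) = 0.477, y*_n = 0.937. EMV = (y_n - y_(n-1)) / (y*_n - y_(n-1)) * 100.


Murphree vapor efficiency: EMV = (y_n - y_(n-1)) / (y*_n - y_(n-1)) * 100
EMV = (0.704 - 0.477) / (0.937 - 0.477) * 100 = 0.227 / 0.46 * 100 = 49.35

49.35 %


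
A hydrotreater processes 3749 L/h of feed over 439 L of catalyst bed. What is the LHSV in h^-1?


LHSV = volumetric feed rate / catalyst volume
= 3749 L/h / 439 L
= 8.540 h^-1

8.540 h^-1


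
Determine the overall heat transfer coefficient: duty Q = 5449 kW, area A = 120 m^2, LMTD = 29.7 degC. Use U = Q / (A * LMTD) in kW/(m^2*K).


From Q = U*A*LMTD, U = Q / (A * LMTD)
U = 5449 / (120 * 29.7) = 5449 / 3564 = 1.529

1.529 kW/(m^2*K)


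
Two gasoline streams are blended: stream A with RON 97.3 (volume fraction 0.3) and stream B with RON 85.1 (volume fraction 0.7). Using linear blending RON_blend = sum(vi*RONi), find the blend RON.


Linear blending: RON_blend = sum(vi * RONi)
Contribution 1: 0.3 * 97.3 = 29.19
Contribution 2: 0.7 * 85.1 = 59.57
RON_blend = 29.19 + 59.57 = 88.76

88.76


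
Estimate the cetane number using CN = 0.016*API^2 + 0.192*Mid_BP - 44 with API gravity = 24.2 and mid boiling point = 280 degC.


CN = 0.016 * 24.2^2 + 0.192 * 280 - 44
CN = 9.37024 + 53.76 - 44 = 19.13024

19.13024


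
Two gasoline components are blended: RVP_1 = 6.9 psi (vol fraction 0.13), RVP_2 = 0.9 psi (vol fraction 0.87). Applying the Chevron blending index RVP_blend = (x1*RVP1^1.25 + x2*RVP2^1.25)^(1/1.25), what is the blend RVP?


Chevron index: RVP_blend = (sum xi*RVPi^1.25)^(1/1.25)
RVP^1.25 terms: 0.13 * 6.9^1.25 + 0.87 * 0.9^1.25 = 2.21645
RVP_blend = 2.21645^(1/1.25) = 1.890

1.890 psi


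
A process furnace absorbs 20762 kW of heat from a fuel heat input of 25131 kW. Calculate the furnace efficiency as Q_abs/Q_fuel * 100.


Furnace efficiency = Q_absorbed / Q_fuel * 100
= 20762 / 25131 * 100 = 82.62

82.62 %


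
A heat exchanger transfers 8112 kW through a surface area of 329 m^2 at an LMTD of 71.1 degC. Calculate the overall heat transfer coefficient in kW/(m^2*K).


From Q = U*A*LMTD, U = Q / (A * LMTD)
U = 8112 / (329 * 71.1) = 8112 / 23391.9 = 0.3468

0.3468 kW/(m^2*K)


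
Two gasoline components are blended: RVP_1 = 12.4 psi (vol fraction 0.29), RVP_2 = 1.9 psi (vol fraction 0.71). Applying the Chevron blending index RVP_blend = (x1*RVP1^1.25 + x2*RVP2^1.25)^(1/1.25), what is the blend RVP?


Chevron index: RVP_blend = (sum xi*RVPi^1.25)^(1/1.25)
RVP^1.25 terms: 0.29 * 12.4^1.25 + 0.71 * 1.9^1.25 = 8.3318
RVP_blend = 8.3318^(1/1.25) = 5.452

5.452 psi


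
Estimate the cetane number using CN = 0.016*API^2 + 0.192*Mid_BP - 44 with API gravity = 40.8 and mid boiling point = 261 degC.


CN = 0.016 * 40.8^2 + 0.192 * 261 - 44
CN = 26.63424 + 50.112 - 44 = 32.74624

32.74624


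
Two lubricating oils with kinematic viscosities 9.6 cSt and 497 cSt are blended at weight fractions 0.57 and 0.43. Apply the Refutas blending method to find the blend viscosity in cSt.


Refutas method: VBN_i = 14.534*ln(ln(visc_i + 0.8)) + 10.975, blended linearly by mass fraction; since VBN is linear in VBI_i = ln(ln(visc_i + 0.8)) and the fractions sum to 1, blend VBI directly: visc = exp(exp(VBI_blend)) - 0.8
VBI_1 = ln(ln(9.6 + 0.8)) = 0.850922
VBI_2 = ln(ln(497 + 0.8)) = 1.82619
VBI_blend = 0.57 * 0.850922 + 0.43 * 1.82619 = 1.27029
visc_blend = exp(exp(1.27029)) - 0.8 = 34.43

34.43 cSt


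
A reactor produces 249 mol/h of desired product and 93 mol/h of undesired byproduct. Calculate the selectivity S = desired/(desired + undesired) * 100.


Selectivity = desired / (desired + undesired) * 100
Total products = 249 + 93 = 342 mol/h
S = 249 / 342 * 100
= 0.7281 * 100
= 72.81 %

72.81 %


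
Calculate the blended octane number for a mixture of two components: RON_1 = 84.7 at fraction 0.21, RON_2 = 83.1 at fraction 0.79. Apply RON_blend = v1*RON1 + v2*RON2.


Linear blending: RON_blend = sum(vi * RONi)
Contribution 1: 0.21 * 84.7 = 17.787
Contribution 2: 0.79 * 83.1 = 65.649
RON_blend = 17.787 + 65.649 = 83.436

83.436


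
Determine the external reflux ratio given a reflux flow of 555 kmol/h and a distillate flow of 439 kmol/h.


Reflux ratio definition: R = L / D (liquid returned / distillate withdrawn)
L = 555 kmol/h, D = 439 kmol/h
R = 555 / 439 = 1.264

1.264


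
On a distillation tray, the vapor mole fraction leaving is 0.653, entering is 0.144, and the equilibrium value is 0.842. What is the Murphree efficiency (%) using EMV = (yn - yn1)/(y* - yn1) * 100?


Murphree vapor efficiency: EMV = (y_n - y_(n-1)) / (y*_n - y_(n-1)) * 100
EMV = (0.653 - 0.144) / (0.842 - 0.144) * 100 = 0.509 / 0.698 * 100 = 72.92

72.92 %


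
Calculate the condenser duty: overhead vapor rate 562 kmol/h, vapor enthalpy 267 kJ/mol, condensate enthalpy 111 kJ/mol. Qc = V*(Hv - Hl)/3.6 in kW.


Qc = 562 * (267 - 111) / 3.6 = 562 * 156 / 3.6 = 24350

24350 kW


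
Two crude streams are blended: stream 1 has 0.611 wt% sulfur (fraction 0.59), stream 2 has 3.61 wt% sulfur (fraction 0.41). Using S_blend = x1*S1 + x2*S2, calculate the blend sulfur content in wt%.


Linear sulfur blending: S_blend = x1*S1 + x2*S2
Contribution 1: 0.59 * 0.611 = 0.36049 wt%
Contribution 2: 0.41 * 3.61 = 1.4801 wt%
S_blend = 0.36049 + 1.4801 = 1.84059

1.84059 wt%


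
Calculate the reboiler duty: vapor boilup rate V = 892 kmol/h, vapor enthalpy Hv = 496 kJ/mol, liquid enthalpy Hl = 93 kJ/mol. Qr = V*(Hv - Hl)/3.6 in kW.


Qr = 892 * (496 - 93) / 3.6 = 892 * 403 / 3.6 = 99850

99850 kW


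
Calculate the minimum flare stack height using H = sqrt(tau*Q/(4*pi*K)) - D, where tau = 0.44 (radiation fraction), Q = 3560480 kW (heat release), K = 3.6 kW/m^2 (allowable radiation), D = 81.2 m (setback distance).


tau*Q/(4*pi*K) = 0.44 * 3560480 / (4 * pi * 3.6) = 34629.7
sqrt(34629.7) = 186.091
H = 186.091 - 81.2 = 104.9

104.9 m


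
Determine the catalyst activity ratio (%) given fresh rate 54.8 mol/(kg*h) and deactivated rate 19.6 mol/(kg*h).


Activity (%) = (rate_used / rate_fresh) * 100
rate_used = 19.6, rate_fresh = 54.8
= (19.6 / 54.8) * 100
= 0.3577 * 100 = 35.77

35.77 %


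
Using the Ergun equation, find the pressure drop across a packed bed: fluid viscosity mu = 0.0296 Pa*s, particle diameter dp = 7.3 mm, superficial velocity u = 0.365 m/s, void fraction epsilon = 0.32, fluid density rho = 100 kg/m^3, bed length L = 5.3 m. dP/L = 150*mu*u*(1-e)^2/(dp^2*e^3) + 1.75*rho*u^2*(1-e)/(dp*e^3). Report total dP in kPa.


dp = 7.3 mm = 0.0073 m
Viscous term = 150*0.0296*0.365*(1-0.32)^2 / (0.0073^2*0.32^3) = 429139
Inertial term = 1.75*100*0.365^2*(1-0.32) / (0.0073*0.32^3) = 66276.6
dP/L = 429139 + 66276.6 = 495416 Pa/m
dP = 495416 * 5.3 / 1000 = 2626 kPa

2626 kPa


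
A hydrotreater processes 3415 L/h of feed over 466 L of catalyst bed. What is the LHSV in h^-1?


LHSV = volumetric feed rate / catalyst volume
= 3415 L/h / 466 L
= 7.328 h^-1

7.328 h^-1


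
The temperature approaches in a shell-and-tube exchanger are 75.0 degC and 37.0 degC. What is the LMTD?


LMTD = (dT1 - dT2) / ln(dT1/dT2)
= (75.0 - 37.0) / ln(75.0 / 37.0) = 38 / 0.70657 = 53.78

53.78 degC


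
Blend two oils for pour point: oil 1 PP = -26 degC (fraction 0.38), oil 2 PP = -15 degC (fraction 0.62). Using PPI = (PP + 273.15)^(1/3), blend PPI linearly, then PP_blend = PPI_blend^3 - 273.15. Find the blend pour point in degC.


PPI_1 = (-26 + 273.15)^(1/3) = 6.275575
PPI_2 = (-15 + 273.15)^(1/3) = 6.36733
PPI_blend = 0.38 * 6.275575 + 0.62 * 6.36733 = 6.332463
PP_blend = 6.332463^3 - 273.15 = 253.9323 - 273.15 = -19.22

-19.22 degC


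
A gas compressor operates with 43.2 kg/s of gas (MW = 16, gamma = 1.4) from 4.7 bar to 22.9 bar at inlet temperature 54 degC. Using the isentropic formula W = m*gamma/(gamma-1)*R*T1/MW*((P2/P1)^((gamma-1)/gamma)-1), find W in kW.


Isentropic work: W = m*(gamma/(gamma-1))*(R*T1/MW)*((P2/P1)^((gamma-1)/gamma) - 1)
T1 = 54 + 273.15 = 327.15 K
Pressure ratio = 22.9 / 4.7 = 4.87234
Exponent = (1.4 - 1)/1.4 = 0.285714
(P2/P1)^exp - 1 = 4.87234^0.285714 - 1 = 0.572158
W = 43.2 * 1.4 / 0.4 * 8.314 * 327.15 / 16 * 0.572158 = 14710

14710 kW


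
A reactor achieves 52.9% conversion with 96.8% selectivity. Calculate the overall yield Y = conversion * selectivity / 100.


Overall yield = conversion (%) * selectivity (%) / 100
Conversion = 52.9%, Selectivity = 96.8%
Y = 52.9 * 96.8 / 100
= 51.2072 %

51.2072 %


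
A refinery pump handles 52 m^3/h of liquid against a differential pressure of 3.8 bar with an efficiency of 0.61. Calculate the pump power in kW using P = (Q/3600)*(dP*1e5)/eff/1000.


Q = 52 / 3600 = 0.0144444 m^3/s
P = 0.0144444 * (3.8 * 1e5) / 0.61 / 1000 = 8.998

8.998 kW


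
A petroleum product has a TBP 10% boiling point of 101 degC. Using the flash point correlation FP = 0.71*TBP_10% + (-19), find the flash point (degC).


FP = 0.71 * 101 + (-19) = 52.71

52.71 degC


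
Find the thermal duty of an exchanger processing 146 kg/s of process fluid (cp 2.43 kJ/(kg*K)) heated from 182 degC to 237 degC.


Q = m_dot * cp * delta_T
delta_T = 237 - 182 = 55 K
Q = 146 * 2.43 * 55
= 354.78 * 55
= 19512.9 kW

19512.9 kW


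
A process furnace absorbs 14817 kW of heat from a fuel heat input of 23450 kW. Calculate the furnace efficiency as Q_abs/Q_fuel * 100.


Furnace efficiency = Q_absorbed / Q_fuel * 100
= 14817 / 23450 * 100 = 63.19

63.19 %


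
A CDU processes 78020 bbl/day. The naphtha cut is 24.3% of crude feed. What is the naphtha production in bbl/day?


Crude throughput = 78020 bbl/day
Fraction yield = 24.3%
yield = throughput * fraction / 100
yield = 78020 * 24.3 / 100 = 18958.86

18958.86 bbl/day


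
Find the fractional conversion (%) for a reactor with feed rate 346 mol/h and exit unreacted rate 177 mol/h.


X = (F_in - F_out) / F_in * 100
Moles reacted = 346 - 177 = 169
X = 169 / 346 * 100
= 0.4884 * 100
= 48.84 %

48.84 %


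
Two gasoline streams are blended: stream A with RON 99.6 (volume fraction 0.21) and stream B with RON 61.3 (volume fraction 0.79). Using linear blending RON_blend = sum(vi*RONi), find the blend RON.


Linear blending: RON_blend = sum(vi * RONi)
Contribution 1: 0.21 * 99.6 = 20.916
Contribution 2: 0.79 * 61.3 = 48.427
RON_blend = 20.916 + 48.427 = 69.343

69.343


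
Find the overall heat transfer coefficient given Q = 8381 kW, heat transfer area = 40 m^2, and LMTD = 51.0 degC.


From Q = U*A*LMTD, U = Q / (A * LMTD)
U = 8381 / (40 * 51.0) = 8381 / 2040 = 4.108

4.108 kW/(m^2*K)


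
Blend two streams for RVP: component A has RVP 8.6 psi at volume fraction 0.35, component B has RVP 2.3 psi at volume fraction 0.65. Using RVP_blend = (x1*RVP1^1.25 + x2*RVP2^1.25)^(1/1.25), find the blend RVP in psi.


Chevron index: RVP_blend = (sum xi*RVPi^1.25)^(1/1.25)
RVP^1.25 terms: 0.35 * 8.6^1.25 + 0.65 * 2.3^1.25 = 6.99564
RVP_blend = 6.99564^(1/1.25) = 4.741

4.741 psi


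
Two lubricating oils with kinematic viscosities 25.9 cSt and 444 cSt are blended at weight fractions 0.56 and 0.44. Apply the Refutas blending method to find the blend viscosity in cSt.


Refutas method: VBN_i = 14.534*ln(ln(visc_i + 0.8)) + 10.975, blended linearly by mass fraction; since VBN is linear in VBI_i = ln(ln(visc_i + 0.8)) and the fractions sum to 1, blend VBI directly: visc = exp(exp(VBI_blend)) - 0.8
VBI_1 = ln(ln(25.9 + 0.8)) = 1.18926
VBI_2 = ln(ln(444 + 0.8)) = 1.8079
VBI_blend = 0.56 * 1.18926 + 0.44 * 1.8079 = 1.46146
visc_blend = exp(exp(1.46146)) - 0.8 = 73.81

73.81 cSt


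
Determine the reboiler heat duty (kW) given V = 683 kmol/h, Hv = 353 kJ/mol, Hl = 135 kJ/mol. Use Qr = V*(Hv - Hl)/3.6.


Qr = 683 * (353 - 135) / 3.6 = 683 * 218 / 3.6 = 41360

41360 kW


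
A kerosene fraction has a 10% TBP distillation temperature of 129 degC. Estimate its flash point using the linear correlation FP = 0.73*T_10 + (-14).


FP = 0.73 * 129 + (-14) = 80.17

80.17 degC


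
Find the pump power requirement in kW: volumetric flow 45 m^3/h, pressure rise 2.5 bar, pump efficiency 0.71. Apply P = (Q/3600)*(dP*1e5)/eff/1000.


Q = 45 / 3600 = 0.0125 m^3/s
P = 0.0125 * (2.5 * 1e5) / 0.71 / 1000 = 4.401

4.401 kW


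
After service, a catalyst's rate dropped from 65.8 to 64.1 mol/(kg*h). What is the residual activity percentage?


Activity (%) = (rate_used / rate_fresh) * 100
rate_used = 64.1, rate_fresh = 65.8
= (64.1 / 65.8) * 100
= 0.9742 * 100 = 97.42

97.42 %


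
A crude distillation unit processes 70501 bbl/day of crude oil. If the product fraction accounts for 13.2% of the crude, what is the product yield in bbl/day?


Crude throughput = 70501 bbl/day
Fraction yield = 13.2%
yield = throughput * fraction / 100
yield = 70501 * 13.2 / 100 = 9306.132

9306.132 bbl/day


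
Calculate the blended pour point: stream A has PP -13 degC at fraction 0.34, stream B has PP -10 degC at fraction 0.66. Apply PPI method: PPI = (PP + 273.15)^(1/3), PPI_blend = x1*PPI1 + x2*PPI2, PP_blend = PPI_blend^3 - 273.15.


PPI_1 = (-13 + 273.15)^(1/3) = 6.383731
PPI_2 = (-10 + 273.15)^(1/3) = 6.408176
PPI_blend = 0.34 * 6.383731 + 0.66 * 6.408176 = 6.399865
PP_blend = 6.399865^3 - 273.15 = 262.1274 - 273.15 = -11.02

-11.02 degC


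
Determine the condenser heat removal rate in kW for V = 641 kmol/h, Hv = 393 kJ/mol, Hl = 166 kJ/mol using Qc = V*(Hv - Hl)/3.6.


Qc = 641 * (393 - 166) / 3.6 = 641 * 227 / 3.6 = 40420

40420 kW


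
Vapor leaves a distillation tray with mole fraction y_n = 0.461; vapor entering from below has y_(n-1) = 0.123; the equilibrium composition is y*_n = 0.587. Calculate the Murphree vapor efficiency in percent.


Murphree vapor efficiency: EMV = (y_n - y_(n-1)) / (y*_n - y_(n-1)) * 100
EMV = (0.461 - 0.123) / (0.587 - 0.123) * 100 = 0.338 / 0.464 * 100 = 72.84

72.84 %


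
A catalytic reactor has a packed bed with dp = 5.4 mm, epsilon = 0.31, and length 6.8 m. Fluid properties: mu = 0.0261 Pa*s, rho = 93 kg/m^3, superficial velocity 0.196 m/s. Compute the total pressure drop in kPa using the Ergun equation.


dp = 5.4 mm = 0.0054 m
Viscous term = 150*0.0261*0.196*(1-0.31)^2 / (0.0054^2*0.31^3) = 420546
Inertial term = 1.75*93*0.196^2*(1-0.31) / (0.0054*0.31^3) = 26816.6
dP/L = 420546 + 26816.6 = 447363 Pa/m
dP = 447363 * 6.8 / 1000 = 3042 kPa

3042 kPa


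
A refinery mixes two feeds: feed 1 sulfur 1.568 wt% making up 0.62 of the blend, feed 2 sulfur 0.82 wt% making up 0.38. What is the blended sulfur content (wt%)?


Linear sulfur blending: S_blend = x1*S1 + x2*S2
Contribution 1: 0.62 * 1.568 = 0.97216 wt%
Contribution 2: 0.38 * 0.82 = 0.3116 wt%
S_blend = 0.97216 + 0.3116 = 1.28376

1.28376 wt%


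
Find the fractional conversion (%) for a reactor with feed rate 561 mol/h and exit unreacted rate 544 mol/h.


X = (F_in - F_out) / F_in * 100
Moles reacted = 561 - 544 = 17
X = 17 / 561 * 100
= 0.03030 * 100
= 3.030 %

3.030 %


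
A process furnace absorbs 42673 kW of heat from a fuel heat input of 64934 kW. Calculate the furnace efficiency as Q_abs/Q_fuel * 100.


Furnace efficiency = Q_absorbed / Q_fuel * 100
= 42673 / 64934 * 100 = 65.72

65.72 %


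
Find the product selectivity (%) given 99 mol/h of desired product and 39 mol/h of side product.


Selectivity = desired / (desired + undesired) * 100
Total products = 99 + 39 = 138 mol/h
S = 99 / 138 * 100
= 0.7174 * 100
= 71.74 %

71.74 %


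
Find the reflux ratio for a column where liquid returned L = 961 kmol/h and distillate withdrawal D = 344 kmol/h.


Reflux ratio definition: R = L / D (liquid returned / distillate withdrawn)
L = 961 kmol/h, D = 344 kmol/h
R = 961 / 344 = 2.794

2.794


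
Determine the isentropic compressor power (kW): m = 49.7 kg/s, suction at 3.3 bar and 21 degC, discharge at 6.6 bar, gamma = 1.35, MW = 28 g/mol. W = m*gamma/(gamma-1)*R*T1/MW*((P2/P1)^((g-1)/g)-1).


Isentropic work: W = m*(gamma/(gamma-1))*(R*T1/MW)*((P2/P1)^((gamma-1)/gamma) - 1)
T1 = 21 + 273.15 = 294.15 K
Pressure ratio = 6.6 / 3.3 = 2
Exponent = (1.35 - 1)/1.35 = 0.259259
(P2/P1)^exp - 1 = 2^0.259259 - 1 = 0.196864
W = 49.7 * 1.35 / 0.35 * 8.314 * 294.15 / 28 * 0.196864 = 3296

3296 kW


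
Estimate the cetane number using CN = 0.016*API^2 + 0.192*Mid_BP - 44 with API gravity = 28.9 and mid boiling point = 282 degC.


CN = 0.016 * 28.9^2 + 0.192 * 282 - 44
CN = 13.36336 + 54.144 - 44 = 23.50736

23.50736


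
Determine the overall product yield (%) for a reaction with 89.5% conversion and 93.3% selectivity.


Overall yield = conversion (%) * selectivity (%) / 100
Conversion = 89.5%, Selectivity = 93.3%
Y = 89.5 * 93.3 / 100
= 83.5035 %

83.5035 %


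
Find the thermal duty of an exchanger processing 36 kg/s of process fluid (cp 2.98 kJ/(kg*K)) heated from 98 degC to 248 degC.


Q = m_dot * cp * delta_T
delta_T = 248 - 98 = 150 K
Q = 36 * 2.98 * 150
= 107.28 * 150
= 16092 kW

16092 kW


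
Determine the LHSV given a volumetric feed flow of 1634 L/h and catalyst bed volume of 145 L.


LHSV = volumetric feed rate / catalyst volume
= 1634 L/h / 145 L
= 11.27 h^-1

11.27 h^-1


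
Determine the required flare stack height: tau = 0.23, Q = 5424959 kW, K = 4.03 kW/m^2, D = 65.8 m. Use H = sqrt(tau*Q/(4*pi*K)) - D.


tau*Q/(4*pi*K) = 0.23 * 5424959 / (4 * pi * 4.03) = 24638.2
sqrt(24638.2) = 156.966
H = 156.966 - 65.8 = 91.17

91.17 m


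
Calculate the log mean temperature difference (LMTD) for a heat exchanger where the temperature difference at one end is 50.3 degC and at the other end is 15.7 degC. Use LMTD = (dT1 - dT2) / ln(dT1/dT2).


LMTD = (dT1 - dT2) / ln(dT1/dT2)
= (50.3 - 15.7) / ln(50.3 / 15.7) = 34.6 / 1.16434 = 29.72

29.72 degC


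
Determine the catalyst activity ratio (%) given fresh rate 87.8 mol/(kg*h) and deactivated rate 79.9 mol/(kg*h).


Activity (%) = (rate_used / rate_fresh) * 100
rate_used = 79.9, rate_fresh = 87.8
= (79.9 / 87.8) * 100
= 0.9100 * 100 = 91.00

91.00 %


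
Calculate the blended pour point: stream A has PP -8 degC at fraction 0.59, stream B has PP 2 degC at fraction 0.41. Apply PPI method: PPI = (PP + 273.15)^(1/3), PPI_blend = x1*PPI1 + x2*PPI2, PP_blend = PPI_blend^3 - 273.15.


PPI_1 = (-8 + 273.15)^(1/3) = 6.42437
PPI_2 = (2 + 273.15)^(1/3) = 6.504139
PPI_blend = 0.59 * 6.42437 + 0.41 * 6.504139 = 6.457075
PP_blend = 6.457075^3 - 273.15 = 269.2201 - 273.15 = -3.93

-3.93 degC


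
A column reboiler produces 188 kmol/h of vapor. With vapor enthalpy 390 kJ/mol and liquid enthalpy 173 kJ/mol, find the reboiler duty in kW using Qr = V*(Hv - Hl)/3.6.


Qr = 188 * (390 - 173) / 3.6 = 188 * 217 / 3.6 = 11330

11330 kW


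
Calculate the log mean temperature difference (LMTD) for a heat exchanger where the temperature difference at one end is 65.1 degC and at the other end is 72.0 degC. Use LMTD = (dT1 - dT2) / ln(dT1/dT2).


LMTD = (dT1 - dT2) / ln(dT1/dT2)
= (65.1 - 72.0) / ln(65.1 / 72.0) = -6.9 / -0.100742 = 68.49

68.49 degC


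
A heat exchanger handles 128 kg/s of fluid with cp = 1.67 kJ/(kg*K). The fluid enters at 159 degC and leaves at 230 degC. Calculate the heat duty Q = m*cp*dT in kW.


Q = m_dot * cp * delta_T
delta_T = 230 - 159 = 71 K
Q = 128 * 1.67 * 71
= 213.76 * 71
= 15176.96 kW

15176.96 kW


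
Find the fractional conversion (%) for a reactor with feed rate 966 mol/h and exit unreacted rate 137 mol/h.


X = (F_in - F_out) / F_in * 100
Moles reacted = 966 - 137 = 829
X = 829 / 966 * 100
= 0.8582 * 100
= 85.82 %

85.82 %


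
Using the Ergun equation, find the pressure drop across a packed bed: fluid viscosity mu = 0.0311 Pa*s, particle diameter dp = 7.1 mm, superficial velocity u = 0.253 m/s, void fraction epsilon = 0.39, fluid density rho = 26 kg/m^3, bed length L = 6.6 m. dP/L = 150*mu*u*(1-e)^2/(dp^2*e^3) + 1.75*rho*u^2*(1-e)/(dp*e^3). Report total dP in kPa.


dp = 7.1 mm = 0.0071 m
Viscous term = 150*0.0311*0.253*(1-0.39)^2 / (0.0071^2*0.39^3) = 146866
Inertial term = 1.75*26*0.253^2*(1-0.39) / (0.0071*0.39^3) = 4218.23
dP/L = 146866 + 4218.23 = 151084 Pa/m
dP = 151084 * 6.6 / 1000 = 997.2 kPa

997.2 kPa


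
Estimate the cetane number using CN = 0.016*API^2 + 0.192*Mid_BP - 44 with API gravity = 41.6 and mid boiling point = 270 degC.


CN = 0.016 * 41.6^2 + 0.192 * 270 - 44
CN = 27.68896 + 51.84 - 44 = 35.52896

35.52896


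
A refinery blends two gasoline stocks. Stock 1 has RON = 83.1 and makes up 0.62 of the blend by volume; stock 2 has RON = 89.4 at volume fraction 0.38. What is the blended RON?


Linear blending: RON_blend = sum(vi * RONi)
Contribution 1: 0.62 * 83.1 = 51.522
Contribution 2: 0.38 * 89.4 = 33.972
RON_blend = 51.522 + 33.972 = 85.494

85.494


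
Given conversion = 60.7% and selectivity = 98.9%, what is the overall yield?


Overall yield = conversion (%) * selectivity (%) / 100
Conversion = 60.7%, Selectivity = 98.9%
Y = 60.7 * 98.9 / 100
= 60.0323 %

60.0323 %


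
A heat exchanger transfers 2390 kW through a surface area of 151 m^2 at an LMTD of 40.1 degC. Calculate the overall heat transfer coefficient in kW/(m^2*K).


From Q = U*A*LMTD, U = Q / (A * LMTD)
U = 2390 / (151 * 40.1) = 2390 / 6055.1 = 0.3947

0.3947 kW/(m^2*K)


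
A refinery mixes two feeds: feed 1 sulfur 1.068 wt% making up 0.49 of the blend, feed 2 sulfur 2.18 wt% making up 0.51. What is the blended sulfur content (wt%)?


Linear sulfur blending: S_blend = x1*S1 + x2*S2
Contribution 1: 0.49 * 1.068 = 0.52332 wt%
Contribution 2: 0.51 * 2.18 = 1.1118 wt%
S_blend = 0.52332 + 1.1118 = 1.63512

1.63512 wt%


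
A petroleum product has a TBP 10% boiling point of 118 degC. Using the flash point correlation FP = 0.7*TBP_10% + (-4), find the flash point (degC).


FP = 0.7 * 118 + (-4) = 78.6

78.6 degC


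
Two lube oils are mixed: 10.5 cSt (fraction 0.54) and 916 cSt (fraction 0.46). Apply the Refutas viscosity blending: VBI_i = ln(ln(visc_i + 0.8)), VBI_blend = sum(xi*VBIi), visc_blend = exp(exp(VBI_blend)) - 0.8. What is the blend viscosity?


Refutas method: VBN_i = 14.534*ln(ln(visc_i + 0.8)) + 10.975, blended linearly by mass fraction; since VBN is linear in VBI_i = ln(ln(visc_i + 0.8)) and the fractions sum to 1, blend VBI directly: visc = exp(exp(VBI_blend)) - 0.8
VBI_1 = ln(ln(10.5 + 0.8)) = 0.88575
VBI_2 = ln(ln(916 + 0.8)) = 1.91999
VBI_blend = 0.54 * 0.88575 + 0.46 * 1.91999 = 1.3615
visc_blend = exp(exp(1.3615)) - 0.8 = 48.70

48.70 cSt


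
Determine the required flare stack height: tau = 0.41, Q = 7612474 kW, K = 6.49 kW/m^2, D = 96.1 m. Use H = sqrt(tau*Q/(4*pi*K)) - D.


tau*Q/(4*pi*K) = 0.41 * 7612474 / (4 * pi * 6.49) = 38269.7
sqrt(38269.7) = 195.626
H = 195.626 - 96.1 = 99.53

99.53 m


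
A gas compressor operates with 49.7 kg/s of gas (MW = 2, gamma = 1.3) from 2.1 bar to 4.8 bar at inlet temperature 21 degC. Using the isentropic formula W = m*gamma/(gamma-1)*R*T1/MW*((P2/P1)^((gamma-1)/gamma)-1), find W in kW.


Isentropic work: W = m*(gamma/(gamma-1))*(R*T1/MW)*((P2/P1)^((gamma-1)/gamma) - 1)
T1 = 21 + 273.15 = 294.15 K
Pressure ratio = 4.8 / 2.1 = 2.28571
Exponent = (1.3 - 1)/1.3 = 0.230769
(P2/P1)^exp - 1 = 2.28571^0.230769 - 1 = 0.210183
W = 49.7 * 1.3 / 0.3 * 8.314 * 294.15 / 2 * 0.210183 = 55350

55350 kW


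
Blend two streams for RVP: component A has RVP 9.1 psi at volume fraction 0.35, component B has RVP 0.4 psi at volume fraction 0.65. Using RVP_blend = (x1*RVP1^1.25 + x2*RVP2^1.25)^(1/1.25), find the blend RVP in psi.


Chevron index: RVP_blend = (sum xi*RVPi^1.25)^(1/1.25)
RVP^1.25 terms: 0.35 * 9.1^1.25 + 0.65 * 0.4^1.25 = 5.73861
RVP_blend = 5.73861^(1/1.25) = 4.046

4.046 psi
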